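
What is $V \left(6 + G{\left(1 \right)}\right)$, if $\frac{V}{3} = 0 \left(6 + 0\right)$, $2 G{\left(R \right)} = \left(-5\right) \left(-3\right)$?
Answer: $0$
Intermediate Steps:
$G{\left(R \right)} = \frac{15}{2}$ ($G{\left(R \right)} = \frac{\left(-5\right) \left(-3\right)}{2} = \frac{1}{2} \cdot 15 = \frac{15}{2}$)
$V = 0$ ($V = 3 \cdot 0 \left(6 + 0\right) = 3 \cdot 0 \cdot 6 = 3 \cdot 0 = 0$)
$V \left(6 + G{\left(1 \right)}\right) = 0 \left(6 + \frac{15}{2}\right) = 0 \cdot \frac{27}{2} = 0$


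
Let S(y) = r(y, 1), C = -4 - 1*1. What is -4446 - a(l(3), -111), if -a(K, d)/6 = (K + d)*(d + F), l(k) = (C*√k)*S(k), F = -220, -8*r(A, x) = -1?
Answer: 216000 + 4965*√3/4 ≈ 2.1815e+5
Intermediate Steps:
r(A, x) = ⅛ (r(A, x) = -⅛*(-1) = ⅛)
C = -5 (C = -4 - 1 = -5)
S(y) = ⅛
l(k) = -5*√k/8 (l(k) = -5*√k*(⅛) = -5*√k/8)
a(K, d) = -6*(-220 + d)*(K + d) (a(K, d) = -6*(K + d)*(d - 220) = -6*(K + d)*(-220 + d) = -6*(-220 + d)*(K + d))
-4446 - a(l(3), -111) = -4446 - (-6*(-111)² + 1320*(-5*√3/8) + 1320*(-111) - 6*(-5*√3/8)*(-111)) = -4446 - (-6*12321 - 825*√3 - 146520 - 1665*√3/4) = -4446 - (-73926 - 825*√3 - 146520 - 1665*√3/4) = -4446 - (-220446 - 4965*√3/4) = -4446 + (220446 + 4965*√3/4) = 216000 + 4965*√3/4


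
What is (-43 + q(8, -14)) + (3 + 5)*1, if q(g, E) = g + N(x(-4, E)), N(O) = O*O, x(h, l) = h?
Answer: -11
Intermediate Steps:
N(O) = O²
q(g, E) = 16 + g (q(g, E) = g + (-4)² = g + 16 = 16 + g)
(-43 + q(8, -14)) + (3 + 5)*1 = (-43 + (16 + 8)) + (3 + 5)*1 = (-43 + 24) + 8*1 = -19 + 8 = -11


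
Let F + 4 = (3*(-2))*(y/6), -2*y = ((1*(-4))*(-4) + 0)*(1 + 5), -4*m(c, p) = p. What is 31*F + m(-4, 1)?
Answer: 5455/4 ≈ 1363.8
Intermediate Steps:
m(c, p) = -p/4
y = -48 (y = -((1*(-4))*(-4) + 0)*(1 + 5)/2 = -(-4*(-4) + 0)*6/2 = -(16 + 0)*6/2 = -8*6 = -½*96 = -48)
F = 44 (F = -4 + (3*(-2))*(-48/6) = -4 - (-288)/6 = -4 - 6*(-8) = -4 + 48 = 44)
31*F + m(-4, 1) = 31*44 - ¼*1 = 1364 - ¼ = 5455/4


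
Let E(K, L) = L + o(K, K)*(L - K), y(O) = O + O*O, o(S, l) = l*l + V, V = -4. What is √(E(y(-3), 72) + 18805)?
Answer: √20989 ≈ 144.88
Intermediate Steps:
o(S, l) = -4 + l² (o(S, l) = l*l - 4 = l² - 4 = -4 + l²)
y(O) = O + O²
E(K, L) = L + (-4 + K²)*(L - K)
√(E(y(-3), 72) + 18805) = √((72 + 72*(-4 + (-3*(1 - 3))²) - (-3*(1 - 3))*(-4 + (-3*(1 - 3))²)) + 18805) = √((72 + 72*(-4 + (-3*(-2))²) - (-3*(-2))*(-4 + (-3*(-2))²)) + 18805) = √((72 + 72*(-4 + 6²) - 1*6*(-4 + 6²)) + 18805) = √((72 + 72*(-4 + 36) - 1*6*(-4 + 36)) + 18805) = √((72 + 72*32 - 1*6*32) + 18805) = √((72 + 2304 - 192) + 18805) = √(2184 + 18805) = √20989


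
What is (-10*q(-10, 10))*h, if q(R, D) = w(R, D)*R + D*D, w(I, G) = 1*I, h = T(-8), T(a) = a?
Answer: 16000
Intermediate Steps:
h = -8
w(I, G) = I
q(R, D) = D**2 + R**2 (q(R, D) = R*R + D*D = R**2 + D**2 = D**2 + R**2)
(-10*q(-10, 10))*h = -10*(10**2 + (-10)**2)*(-8) = -10*(100 + 100)*(-8) = -10*200*(-8) = -2000*(-8) = 16000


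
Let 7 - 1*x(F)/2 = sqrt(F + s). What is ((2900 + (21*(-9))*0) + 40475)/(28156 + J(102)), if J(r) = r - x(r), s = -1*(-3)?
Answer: 306270875/199430779 - 43375*sqrt(105)/398861558 ≈ 1.5346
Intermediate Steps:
s = 3
x(F) = 14 - 2*sqrt(3 + F) (x(F) = 14 - 2*sqrt(F + 3) = 14 - 2*sqrt(3 + F))
J(r) = -14 + r + 2*sqrt(3 + r) (J(r) = r - (14 - 2*sqrt(3 + r)) = r + (-14 + 2*sqrt(3 + r)) = -14 + r + 2*sqrt(3 + r))
((2900 + (21*(-9))*0) + 40475)/(28156 + J(102)) = ((2900 + (21*(-9))*0) + 40475)/(28156 + (-14 + 102 + 2*sqrt(3 + 102))) = ((2900 - 189*0) + 40475)/(28156 + (-14 + 102 + 2*sqrt(105))) = ((2900 + 0) + 40475)/(28156 + (88 + 2*sqrt(105))) = (2900 + 40475)/(28244 + 2*sqrt(105)) = 43375/(28244 + 2*sqrt(105))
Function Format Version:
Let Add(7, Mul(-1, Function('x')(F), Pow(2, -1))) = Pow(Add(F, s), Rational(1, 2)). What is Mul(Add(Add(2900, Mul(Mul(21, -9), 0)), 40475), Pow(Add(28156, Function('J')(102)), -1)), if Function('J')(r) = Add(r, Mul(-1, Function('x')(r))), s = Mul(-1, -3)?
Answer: Add(Rational(306270875, 199430779), Mul(Rational(-43375, 398861558), Pow(105, Rational(1, 2)))) ≈ 1.5346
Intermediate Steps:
s = 3
Function('x')(F) = Add(14, Mul(-2, Pow(Add(3, F), Rational(1, 2)))) (Function('x')(F) = Add(14, Mul(-2, Pow(Add(F, 3), Rational(1, 2)))) = Add(14, Mul(-2, Pow(Add(3, F), Rational(1, 2)))))
Function('J')(r) = Add(-14, r, Mul(2, Pow(Add(3, r), Rational(1, 2)))) (Function('J')(r) = Add(r, Mul(-1, Add(14, Mul(-2, Pow(Add(3, r), Rational(1, 2)))))) = Add(r, Add(-14, Mul(2, Pow(Add(3, r), Rational(1, 2))))) = Add(-14, r, Mul(2, Pow(Add(3, r), Rational(1, 2)))))
Mul(Add(Add(2900, Mul(Mul(21, -9), 0)), 40475), Pow(Add(28156, Function('J')(102)), -1)) = Mul(Add(Add(2900, Mul(Mul(21, -9), 0)), 40475), Pow(Add(28156, Add(-14, 102, Mul(2, Pow(Add(3, 102), Rational(1, 2))))), -1)) = Mul(Add(Add(2900, Mul(-189, 0)), 40475), Pow(Add(28156, Add(-14, 102, Mul(2, Pow(105, Rational(1, 2))))), -1)) = Mul(Add(Add(2900, 0), 40475), Pow(Add(28156, Add(88, Mul(2, Pow(105, Rational(1, 2))))), -1)) = Mul(Add(2900, 40475), Pow(Add(28244, Mul(2, Pow(105, Rational(1, 2)))), -1)) = Mul(43375, Pow(Add(28244, Mul(2, Pow(105, Rational(1, 2)))), -1))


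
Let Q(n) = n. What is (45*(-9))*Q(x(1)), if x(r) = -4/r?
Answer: 1620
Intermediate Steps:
(45*(-9))*Q(x(1)) = (45*(-9))*(-4/1) = -(-1620) = -405*(-4) = 1620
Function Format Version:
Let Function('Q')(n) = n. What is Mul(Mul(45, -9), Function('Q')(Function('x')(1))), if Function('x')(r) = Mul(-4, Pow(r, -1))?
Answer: 1620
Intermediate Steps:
Mul(Mul(45, -9), Function('Q')(Function('x')(1))) = Mul(Mul(45, -9), Mul(-4, Pow(1, -1))) = Mul(-405, Mul(-4, 1)) = Mul(-405, -4) = 1620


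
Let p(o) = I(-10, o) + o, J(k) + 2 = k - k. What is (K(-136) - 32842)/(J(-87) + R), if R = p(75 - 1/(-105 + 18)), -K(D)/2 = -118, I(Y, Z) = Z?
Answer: -10353/47 ≈ -220.28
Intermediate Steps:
K(D) = 236 (K(D) = -2*(-118) = 236)
J(k) = -2 (J(k) = -2 + (k - k) = -2 + 0 = -2)
p(o) = 2*o (p(o) = o + o = 2*o)
R = 13052/87 (R = 2*(75 - 1/(-105 + 18)) = 2*(75 - 1/(-87)) = 2*(75 - 1*(-1/87)) = 2*(75 + 1/87) = 2*(6526/87) = 13052/87 ≈ 150.02)
(K(-136) - 32842)/(J(-87) + R) = (236 - 32842)/(-2 + 13052/87) = -32606/12878/87 = -32606*87/12878 = -10353/47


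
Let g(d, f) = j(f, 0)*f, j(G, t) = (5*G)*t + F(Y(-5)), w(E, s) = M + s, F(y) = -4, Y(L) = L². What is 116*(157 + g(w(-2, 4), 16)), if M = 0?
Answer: 10788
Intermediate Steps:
w(E, s) = s (w(E, s) = 0 + s = s)
j(G, t) = -4 + 5*G*t (j(G, t) = (5*G)*t - 4 = 5*G*t - 4 = -4 + 5*G*t)
g(d, f) = -4*f (g(d, f) = (-4 + 5*f*0)*f = (-4 + 0)*f = -4*f)
116*(157 + g(w(-2, 4), 16)) = 116*(157 - 4*16) = 116*(157 - 64) = 116*93 = 10788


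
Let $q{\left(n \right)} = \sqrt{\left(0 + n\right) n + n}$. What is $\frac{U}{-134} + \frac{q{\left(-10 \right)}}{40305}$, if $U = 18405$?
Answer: $- \frac{18405}{134} + \frac{\sqrt{10}}{13435} \approx -137.35$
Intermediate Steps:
$q{\left(n \right)} = \sqrt{n + n^{2}}$ ($q{\left(n \right)} = \sqrt{n n + n} = \sqrt{n^{2} + n} = \sqrt{n + n^{2}}$)
$\frac{U}{-134} + \frac{q{\left(-10 \right)}}{40305} = \frac{18405}{-134} + \frac{\sqrt{- 10 \left(1 - 10\right)}}{40305} = 18405 \left(- \frac{1}{134}\right) + \sqrt{\left(-10\right) \left(-9\right)} \frac{1}{40305} = - \frac{18405}{134} + \sqrt{90} \cdot \frac{1}{40305} = - \frac{18405}{134} + 3 \sqrt{10} \cdot \frac{1}{40305} = - \frac{18405}{134} + \frac{\sqrt{10}}{13435}$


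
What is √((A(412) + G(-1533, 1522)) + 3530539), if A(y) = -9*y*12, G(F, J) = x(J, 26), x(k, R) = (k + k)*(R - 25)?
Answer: √3489087 ≈ 1867.9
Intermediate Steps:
x(k, R) = 2*k*(-25 + R) (x(k, R) = (2*k)*(-25 + R) = 2*k*(-25 + R))
G(F, J) = 2*J (G(F, J) = 2*J*(-25 + 26) = 2*J*1 = 2*J)
A(y) = -108*y
√((A(412) + G(-1533, 1522)) + 3530539) = √((-108*412 + 2*1522) + 3530539) = √((-44496 + 3044) + 3530539) = √(-41452 + 3530539) = √3489087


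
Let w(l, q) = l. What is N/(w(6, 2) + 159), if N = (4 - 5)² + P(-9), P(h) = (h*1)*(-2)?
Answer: 19/165 ≈ 0.11515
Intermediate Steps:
P(h) = -2*h (P(h) = h*(-2) = -2*h)
N = 19 (N = (4 - 5)² - 2*(-9) = (-1)² + 18 = 1 + 18 = 19)
N/(w(6, 2) + 159) = 19/(6 + 159) = 19/165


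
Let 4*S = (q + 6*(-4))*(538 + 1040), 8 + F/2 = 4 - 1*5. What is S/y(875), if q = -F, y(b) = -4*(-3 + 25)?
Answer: 2367/88 ≈ 26.898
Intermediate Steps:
y(b) = -88 (y(b) = -4*22 = -88)
F = -18 (F = -16 + 2*(4 - 1*5) = -16 + 2*(4 - 5) = -16 + 2*(-1) = -16 - 2 = -18)
q = 18 (q = -1*(-18) = 18)
S = -2367 (S = ((18 + 6*(-4))*(538 + 1040))/4 = ((18 - 24)*1578)/4 = (-6*1578)/4 = (¼)*(-9468) = -2367)
S/y(875) = -2367/(-88) = -2367*(-1/88) = 2367/88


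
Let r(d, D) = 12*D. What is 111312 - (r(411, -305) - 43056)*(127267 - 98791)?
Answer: 1330396128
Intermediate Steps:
111312 - (r(411, -305) - 43056)*(127267 - 98791) = 111312 - (12*(-305) - 43056)*(127267 - 98791) = 111312 - (-3660 - 43056)*28476 = 111312 - (-46716)*28476 = 111312 - 1*(-1330284816) = 111312 + 1330284816 = 1330396128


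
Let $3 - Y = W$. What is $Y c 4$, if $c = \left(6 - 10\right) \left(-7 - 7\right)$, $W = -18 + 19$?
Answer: $448$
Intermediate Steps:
$W = 1$
$c = 56$ ($c = \left(-4\right) \left(-14\right) = 56$)
$Y = 2$ ($Y = 3 - 1 = 2$)
$Y c 4 = 2 \cdot 56 \cdot 4 = 112 \cdot 4 = 448$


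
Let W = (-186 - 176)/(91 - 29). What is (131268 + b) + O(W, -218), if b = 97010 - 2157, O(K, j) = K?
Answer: 7009570/31 ≈ 2.2612e+5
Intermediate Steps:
W = -181/31 (W = -362/62 = -362*1/62 = -181/31 ≈ -5.8387)
b = 94853
(131268 + b) + O(W, -218) = (131268 + 94853) - 181/31 = 226121 - 181/31 = 7009570/31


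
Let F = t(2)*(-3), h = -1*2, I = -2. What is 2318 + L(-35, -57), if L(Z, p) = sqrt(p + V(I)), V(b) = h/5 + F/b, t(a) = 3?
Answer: 2318 + 23*I*sqrt(10)/10 ≈ 2318.0 + 7.2732*I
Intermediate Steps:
h = -2
F = -9 (F = 3*(-3) = -9)
V(b) = -2/5 - 9/b
L(Z, p) = sqrt(41/10 + p) (L(Z, p) = sqrt(p + (-2/5 - 9/(-2))) = sqrt(p + (-2/5 - 9*(-1/2))) = sqrt(p + (-2/5 + 9/2)) = sqrt(p + 41/10) = sqrt(41/10 + p))
2318 + L(-35, -57) = 2318 + sqrt(410 + 100*(-57))/10 = 2318 + sqrt(410 - 5700)/10 = 2318 + sqrt(-5290)/10 = 2318 + (23*I*sqrt(10))/10 = 2318 + 23*I*sqrt(10)/10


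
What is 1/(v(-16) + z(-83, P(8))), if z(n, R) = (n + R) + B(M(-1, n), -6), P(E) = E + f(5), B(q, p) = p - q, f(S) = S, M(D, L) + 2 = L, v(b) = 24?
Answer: 1/33 ≈ 0.030303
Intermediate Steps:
M(D, L) = -2 + L
P(E) = 5 + E (P(E) = E + 5 = 5 + E)
z(n, R) = -4 + R (z(n, R) = (n + R) + (-6 - (-2 + n)) = (R + n) + (-6 + (2 - n)) = (R + n) + (-4 - n) = -4 + R)
1/(v(-16) + z(-83, P(8))) = 1/(24 + (-4 + (5 + 8))) = 1/(24 + (-4 + 13)) = 1/(24 + 9) = 1/33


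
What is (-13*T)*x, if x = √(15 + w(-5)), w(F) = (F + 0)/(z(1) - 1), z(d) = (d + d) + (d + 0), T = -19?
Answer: 1235*√2/2 ≈ 873.28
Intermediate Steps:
z(d) = 3*d (z(d) = 2*d + d = 3*d)
w(F) = F/2 (w(F) = (F + 0)/(3*1 - 1) = F/(3 - 1) = F/2)
x = 5*√2/2 (x = √(15 + (½)*(-5)) = √(15 - 5/2) = √(25/2) = 5*√2/2 ≈ 3.5355)
(-13*T)*x = (-13*(-19))*(5*√2/2) = 247*(5*√2/2) = 1235*√2/2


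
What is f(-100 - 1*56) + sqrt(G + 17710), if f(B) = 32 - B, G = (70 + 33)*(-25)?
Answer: 188 + sqrt(15135) ≈ 311.02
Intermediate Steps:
G = -2575 (G = 103*(-25) = -2575)
f(-100 - 1*56) + sqrt(G + 17710) = (32 - (-100 - 1*56)) + sqrt(-2575 + 17710) = (32 - (-100 - 56)) + sqrt(15135) = (32 - 1*(-156)) + sqrt(15135) = (32 + 156) + sqrt(15135) = 188 + sqrt(15135)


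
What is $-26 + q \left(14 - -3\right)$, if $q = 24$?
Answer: $382$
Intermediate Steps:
$-26 + q \left(14 - -3\right) = -26 + 24 \left(14 - -3\right) = -26 + 24 \left(14 + 3\right) = -26 + 24 \cdot 17 = -26 + 408 = 382$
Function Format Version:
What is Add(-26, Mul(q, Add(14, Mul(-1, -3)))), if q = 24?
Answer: 382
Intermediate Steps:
Add(-26, Mul(q, Add(14, Mul(-1, -3)))) = Add(-26, Mul(24, Add(14, Mul(-1, -3)))) = Add(-26, Mul(24, Add(14, 3))) = Add(-26, Mul(24, 17)) = Add(-26, 408) = 382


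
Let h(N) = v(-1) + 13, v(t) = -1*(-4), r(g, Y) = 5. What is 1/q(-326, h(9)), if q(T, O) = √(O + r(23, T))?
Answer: √22/22 ≈ 0.21320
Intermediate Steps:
v(t) = 4
h(N) = 17 (h(N) = 4 + 13 = 17)
q(T, O) = √(5 + O) (q(T, O) = √(O + 5) = √(5 + O))
1/q(-326, h(9)) = 1/(√(5 + 17)) = 1/(√22) = √22/22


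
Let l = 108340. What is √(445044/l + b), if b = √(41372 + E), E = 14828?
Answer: √(3013504185 + 7335972250*√562)/27085 ≈ 15.530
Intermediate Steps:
b = 10*√562 (b = √(41372 + 14828) = √56200 = 10*√562 ≈ 237.07)
√(445044/l + b) = √(445044/108340 + 10*√562) = √(445044*(1/108340) + 10*√562) = √(111261/27085 + 10*√562)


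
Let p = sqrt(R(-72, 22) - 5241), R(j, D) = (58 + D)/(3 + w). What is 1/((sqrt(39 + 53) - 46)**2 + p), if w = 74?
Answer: 77/(308*(23 - sqrt(23))**2 + I*sqrt(31067729)) ≈ 0.00075215 - 4.1074e-5*I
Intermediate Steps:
R(j, D) = 58/77 + D/77 (R(j, D) = (58 + D)/(3 + 74) = (58 + D)/77 = (58 + D)*(1/77) = 58/77 + D/77)
p = I*sqrt(31067729)/77 (p = sqrt((58/77 + (1/77)*22) - 5241) = sqrt((58/77 + 2/7) - 5241) = sqrt(80/77 - 5241) = sqrt(-403477/77) = I*sqrt(31067729)/77 ≈ 72.388*I)
1/((sqrt(39 + 53) - 46)**2 + p) = 1/((sqrt(39 + 53) - 46)**2 + I*sqrt(31067729)/77) = 1/((sqrt(92) - 46)**2 + I*sqrt(31067729)/77) = 1/((2*sqrt(23) - 46)**2 + I*sqrt(31067729)/77) = 1/((-46 + 2*sqrt(23))**2 + I*sqrt(31067729)/77)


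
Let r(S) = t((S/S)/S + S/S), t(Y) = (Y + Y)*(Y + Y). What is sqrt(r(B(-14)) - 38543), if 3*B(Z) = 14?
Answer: I*sqrt(1888318)/7 ≈ 196.31*I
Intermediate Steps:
t(Y) = 4*Y**2 (t(Y) = (2*Y)*(2*Y) = 4*Y**2)
B(Z) = 14/3 (B(Z) = (1/3)*14 = 14/3)
r(S) = 4*(1 + 1/S)**2 (r(S) = 4*((S/S)/S + S/S)**2 = 4*(1/S + 1)**2 = 4*(1 + 1/S)**2)
sqrt(r(B(-14)) - 38543) = sqrt(4*(1 + 14/3)**2/(14/3)**2 - 38543) = sqrt(4*(9/196)*(17/3)**2 - 38543) = sqrt(4*(9/196)*(289/9) - 38543) = sqrt(289/49 - 38543) = sqrt(-1888318/49) = I*sqrt(1888318)/7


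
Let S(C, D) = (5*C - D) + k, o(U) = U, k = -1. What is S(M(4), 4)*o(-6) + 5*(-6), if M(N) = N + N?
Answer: -240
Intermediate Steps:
M(N) = 2*N
S(C, D) = -1 - D + 5*C (S(C, D) = (5*C - D) - 1 = (-D + 5*C) - 1 = -1 - D + 5*C)
S(M(4), 4)*o(-6) + 5*(-6) = (-1 - 1*4 + 5*(2*4))*(-6) + 5*(-6) = (-1 - 4 + 5*8)*(-6) - 30 = (-1 - 4 + 40)*(-6) - 30 = 35*(-6) - 30 = -210 - 30 = -240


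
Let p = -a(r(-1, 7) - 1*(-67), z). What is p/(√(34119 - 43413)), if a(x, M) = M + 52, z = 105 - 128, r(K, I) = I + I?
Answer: 29*I*√9294/9294 ≈ 0.30081*I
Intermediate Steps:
r(K, I) = 2*I
z = -23
a(x, M) = 52 + M
p = -29 (p = -(52 - 23) = -1*29 = -29)
p/(√(34119 - 43413)) = -29/√(34119 - 43413) = -29*(-I*√9294/9294) = -(-29)*I*√9294/9294 = 29*I*√9294/9294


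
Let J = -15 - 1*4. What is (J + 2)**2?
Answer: 289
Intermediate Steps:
J = -19 (J = -15 - 4 = -19)
(J + 2)**2 = (-19 + 2)**2 = (-17)**2 = 289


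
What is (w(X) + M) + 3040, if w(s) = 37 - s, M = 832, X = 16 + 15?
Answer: 3878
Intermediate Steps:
X = 31
(w(X) + M) + 3040 = ((37 - 1*31) + 832) + 3040 = ((37 - 31) + 832) + 3040 = (6 + 832) + 3040 = 838 + 3040 = 3878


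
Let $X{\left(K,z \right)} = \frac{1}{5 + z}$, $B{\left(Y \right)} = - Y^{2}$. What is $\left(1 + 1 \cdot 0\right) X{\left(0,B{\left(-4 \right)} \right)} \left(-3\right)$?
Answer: $\frac{3}{11} \approx 0.27273$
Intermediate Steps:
$\left(1 + 1 \cdot 0\right) X{\left(0,B{\left(-4 \right)} \right)} \left(-3\right) = \frac{1 + 1 \cdot 0}{5 - \left(-4\right)^{2}} \left(-3\right) = \frac{1 + 0}{5 - 16} \left(-3\right) = 1 \frac{1}{5 - 16} \left(-3\right) = 1 \frac{1}{-11} \left(-3\right) = 1 \left(- \frac{1}{11}\right) \left(-3\right) = \left(- \frac{1}{11}\right) \left(-3\right) = \frac{3}{11}$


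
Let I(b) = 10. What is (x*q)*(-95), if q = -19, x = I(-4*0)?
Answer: 18050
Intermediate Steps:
x = 10
(x*q)*(-95) = (10*(-19))*(-95) = -190*(-95) = 18050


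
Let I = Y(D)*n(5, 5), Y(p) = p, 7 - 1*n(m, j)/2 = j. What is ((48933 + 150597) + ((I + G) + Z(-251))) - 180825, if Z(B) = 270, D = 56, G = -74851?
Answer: -55652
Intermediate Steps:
n(m, j) = 14 - 2*j
I = 224 (I = 56*(14 - 2*5) = 56*(14 - 10) = 56*4 = 224)
((48933 + 150597) + ((I + G) + Z(-251))) - 180825 = ((48933 + 150597) + ((224 - 74851) + 270)) - 180825 = (199530 + (-74627 + 270)) - 180825 = (199530 - 74357) - 180825 = 125173 - 180825 = -55652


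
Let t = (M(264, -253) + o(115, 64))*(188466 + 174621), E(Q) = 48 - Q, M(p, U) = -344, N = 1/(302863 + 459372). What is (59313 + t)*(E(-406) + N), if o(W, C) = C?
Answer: -35160903143625477/762235 ≈ -4.6129e+10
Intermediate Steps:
N = 1/762235 ≈ 1.3119e-6
t = -101664360 (t = (-344 + 64)*(188466 + 174621) = -280*363087 = -101664360)
(59313 + t)*(E(-406) + N) = (59313 - 101664360)*((48 - 1*(-406)) + 1/762235) = -101605047*((48 + 406) + 1/762235) = -101605047*(454 + 1/762235) = -101605047*346054691/762235 = -35160903143625477/762235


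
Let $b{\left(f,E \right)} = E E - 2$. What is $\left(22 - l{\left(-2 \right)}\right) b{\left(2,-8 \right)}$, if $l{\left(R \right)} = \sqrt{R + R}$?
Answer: $1364 - 124 i \approx 1364.0 - 124.0 i$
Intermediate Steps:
$b{\left(f,E \right)} = -2 + E^{2}$ ($b{\left(f,E \right)} = E^{2} - 2 = -2 + E^{2}$)
$l{\left(R \right)} = \sqrt{2} \sqrt{R}$ ($l{\left(R \right)} = \sqrt{2 R} = \sqrt{2} \sqrt{R}$)
$\left(22 - l{\left(-2 \right)}\right) b{\left(2,-8 \right)} = \left(22 - \sqrt{2} \sqrt{-2}\right) \left(-2 + \left(-8\right)^{2}\right) = \left(22 - \sqrt{2} i \sqrt{2}\right) \left(-2 + 64\right) = \left(22 - 2 i\right) 62 = 1364 - 124 i$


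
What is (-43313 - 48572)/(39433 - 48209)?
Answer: 91885/8776 ≈ 10.470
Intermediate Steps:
(-43313 - 48572)/(39433 - 48209) = -91885/(-8776) = -91885*(-1/8776) = 91885/8776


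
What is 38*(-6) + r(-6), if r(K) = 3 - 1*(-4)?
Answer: -221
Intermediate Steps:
r(K) = 7 (r(K) = 3 + 4 = 7)
38*(-6) + r(-6) = 38*(-6) + 7 = -228 + 7 = -221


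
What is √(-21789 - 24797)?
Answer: I*√46586 ≈ 215.84*I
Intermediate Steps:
√(-21789 - 24797) = √(-46586) = I*√46586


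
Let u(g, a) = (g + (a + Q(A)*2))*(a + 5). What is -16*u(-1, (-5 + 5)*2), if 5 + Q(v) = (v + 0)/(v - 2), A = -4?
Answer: 2320/3 ≈ 773.33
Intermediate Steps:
Q(v) = -5 + v/(-2 + v) (Q(v) = -5 + (v + 0)/(v - 2) = -5 + v/(-2 + v))
u(g, a) = (5 + a)*(-26/3 + a + g) (u(g, a) = (g + (a + (2*(5 - 2*(-4))/(-2 - 4))*2))*(a + 5) = (g + (a + (2*(5 + 8)/(-6))*2))*(5 + a) = (g + (a + (2*(-⅙)*13)*2))*(5 + a) = (g + (a - 13/3*2))*(5 + a) = (g + (a - 26/3))*(5 + a) = (g + (-26/3 + a))*(5 + a) = (-26/3 + a + g)*(5 + a) = (5 + a)*(-26/3 + a + g))
-16*u(-1, (-5 + 5)*2) = -16*(-130/3 + ((-5 + 5)*2)² + 5*(-1) - 11*(-5 + 5)*2/3 + ((-5 + 5)*2)*(-1)) = -16*(-130/3 + (0*2)² - 5 - 0*2 + (0*2)*(-1)) = -16*(-130/3 + 0² - 5 - 11/3*0 + 0*(-1)) = -16*(-130/3 + 0 - 5 + 0 + 0) = -16*(-145/3) = 2320/3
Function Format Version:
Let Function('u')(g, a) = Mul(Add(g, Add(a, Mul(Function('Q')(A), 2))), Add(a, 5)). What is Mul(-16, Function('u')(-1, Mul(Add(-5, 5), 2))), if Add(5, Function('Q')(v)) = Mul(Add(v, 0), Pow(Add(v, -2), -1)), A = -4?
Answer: Rational(2320, 3) ≈ 773.33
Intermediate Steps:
Function('Q')(v) = Add(-5, Mul(v, Pow(Add(-2, v), -1))) (Function('Q')(v) = Add(-5, Mul(Add(v, 0), Pow(Add(v, -2), -1))) = Add(-5, Mul(v, Pow(Add(-2, v), -1))))
Function('u')(g, a) = Mul(Add(5, a), Add(Rational(-26, 3), a, g)) (Function('u')(g, a) = Mul(Add(g, Add(a, Mul(Mul(2, Pow(Add(-2, -4), -1), Add(5, Mul(-2, -4))), 2))), Add(a, 5)) = Mul(Add(g, Add(a, Mul(Mul(2, Pow(-6, -1), Add(5, 8)), 2))), Add(5, a)) = Mul(Add(g, Add(a, Mul(Mul(2, Rational(-1, 6), 13), 2))), Add(5, a)) = Mul(Add(g, Add(a, Mul(Rational(-13, 3), 2))), Add(5, a)) = Mul(Add(g, Add(a, Rational(-26, 3))), Add(5, a)) = Mul(Add(g, Add(Rational(-26, 3), a)), Add(5, a)) = Mul(Add(Rational(-26, 3), a, g), Add(5, a)) = Mul(Add(5, a), Add(Rational(-26, 3), a, g)))
Mul(-16, Function('u')(-1, Mul(Add(-5, 5), 2))) = Mul(-16, Add(Rational(-130, 3), Pow(Mul(Add(-5, 5), 2), 2), Mul(5, -1), Mul(Rational(-11, 3), Mul(Add(-5, 5), 2)), Mul(Mul(Add(-5, 5), 2), -1))) = Mul(-16, Add(Rational(-130, 3), Pow(Mul(0, 2), 2), -5, Mul(Rational(-11, 3), Mul(0, 2)), Mul(Mul(0, 2), -1))) = Mul(-16, Add(Rational(-130, 3), Pow(0, 2), -5, Mul(Rational(-11, 3), 0), Mul(0, -1))) = Mul(-16, Add(Rational(-130, 3), 0, -5, 0, 0)) = Mul(-16, Rational(-145, 3)) = Rational(2320, 3)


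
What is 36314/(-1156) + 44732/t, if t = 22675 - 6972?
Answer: -259264275/9076334 ≈ -28.565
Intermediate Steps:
t = 15703
36314/(-1156) + 44732/t = 36314/(-1156) + 44732/15703 = 36314*(-1/1156) + 44732*(1/15703) = -18157/578 + 44732/15703 = -259264275/9076334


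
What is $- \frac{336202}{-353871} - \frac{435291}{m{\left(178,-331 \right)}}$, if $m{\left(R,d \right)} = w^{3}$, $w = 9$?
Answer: $- \frac{5695991489}{9554517} \approx -596.16$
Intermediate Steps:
$m{\left(R,d \right)} = 729$ ($m{\left(R,d \right)} = 9^{3} = 729$)
$- \frac{336202}{-353871} - \frac{435291}{m{\left(178,-331 \right)}} = - \frac{336202}{-353871} - \frac{435291}{729} = \left(-336202\right) \left(- \frac{1}{353871}\right) - \frac{145097}{243} = \frac{336202}{353871} - \frac{145097}{243} = - \frac{5695991489}{9554517}$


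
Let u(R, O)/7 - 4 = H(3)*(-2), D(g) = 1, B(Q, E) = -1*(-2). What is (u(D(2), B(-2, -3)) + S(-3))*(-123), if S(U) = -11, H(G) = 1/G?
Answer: -1517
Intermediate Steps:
B(Q, E) = 2
u(R, O) = 70/3 (u(R, O) = 28 + 7*(-2/3) = 28 + 7*((⅓)*(-2)) = 28 + 7*(-⅔) = 28 - 14/3 = 70/3)
(u(D(2), B(-2, -3)) + S(-3))*(-123) = (70/3 - 11)*(-123) = (37/3)*(-123) = -1517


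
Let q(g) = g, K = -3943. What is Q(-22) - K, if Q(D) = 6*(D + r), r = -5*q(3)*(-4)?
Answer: 4171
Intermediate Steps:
r = 60 (r = -5*3*(-4) = -15*(-4) = 60)
Q(D) = 360 + 6*D (Q(D) = 6*(D + 60) = 6*(60 + D) = 360 + 6*D)
Q(-22) - K = (360 + 6*(-22)) - 1*(-3943) = (360 - 132) + 3943 = 228 + 3943 = 4171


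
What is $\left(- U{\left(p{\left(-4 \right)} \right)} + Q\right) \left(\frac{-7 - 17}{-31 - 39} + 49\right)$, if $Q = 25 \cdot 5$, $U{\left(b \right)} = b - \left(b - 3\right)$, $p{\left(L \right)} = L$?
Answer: $\frac{210694}{35} \approx 6019.8$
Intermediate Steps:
$U{\left(b \right)} = 3$ ($U{\left(b \right)} = b - \left(-3 + b\right) = 3$)
$Q = 125$
$\left(- U{\left(p{\left(-4 \right)} \right)} + Q\right) \left(\frac{-7 - 17}{-31 - 39} + 49\right) = \left(\left(-1\right) 3 + 125\right) \left(\frac{-7 - 17}{-31 - 39} + 49\right) = \left(-3 + 125\right) \left(- \frac{24}{-70} + 49\right) = 122 \left(\left(-24\right) \left(- \frac{1}{70}\right) + 49\right) = 122 \left(\frac{12}{35} + 49\right) = 122 \cdot \frac{1727}{35} = \frac{210694}{35}$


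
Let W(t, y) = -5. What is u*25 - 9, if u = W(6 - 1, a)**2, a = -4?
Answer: 616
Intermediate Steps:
u = 25 (u = (-5)**2 = 25)
u*25 - 9 = 25*25 - 9 = 625 - 9 = 616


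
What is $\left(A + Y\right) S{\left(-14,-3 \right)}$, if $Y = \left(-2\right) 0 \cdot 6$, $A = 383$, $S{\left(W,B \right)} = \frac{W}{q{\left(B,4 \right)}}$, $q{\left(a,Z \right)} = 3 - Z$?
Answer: $5362$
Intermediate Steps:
$S{\left(W,B \right)} = - W$ ($S{\left(W,B \right)} = \frac{W}{3 - 4} = \frac{W}{-1} = W \left(-1\right) = - W$)
$Y = 0$ ($Y = 0 \cdot 6 = 0$)
$\left(A + Y\right) S{\left(-14,-3 \right)} = \left(383 + 0\right) \left(\left(-1\right) \left(-14\right)\right) = 383 \cdot 14 = 5362$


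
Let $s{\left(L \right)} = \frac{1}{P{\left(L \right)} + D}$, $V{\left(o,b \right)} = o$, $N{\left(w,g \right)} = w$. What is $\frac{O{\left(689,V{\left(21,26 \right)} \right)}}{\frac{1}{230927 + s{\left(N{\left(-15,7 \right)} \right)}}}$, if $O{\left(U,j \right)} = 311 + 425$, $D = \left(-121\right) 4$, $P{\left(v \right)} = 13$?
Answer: $\frac{80052229376}{471} \approx 1.6996 \cdot 10^{8}$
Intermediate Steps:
$D = -484$
$O{\left(U,j \right)} = 736$
$s{\left(L \right)} = - \frac{1}{471}$ ($s{\left(L \right)} = \frac{1}{13 - 484} = \frac{1}{-471} = - \frac{1}{471}$)
$\frac{O{\left(689,V{\left(21,26 \right)} \right)}}{\frac{1}{230927 + s{\left(N{\left(-15,7 \right)} \right)}}} = \frac{736}{\frac{1}{230927 - \frac{1}{471}}} = \frac{736}{\frac{1}{\frac{108766616}{471}}} = \frac{736}{\frac{471}{108766616}} = 736 \cdot \frac{108766616}{471} = \frac{80052229376}{471}$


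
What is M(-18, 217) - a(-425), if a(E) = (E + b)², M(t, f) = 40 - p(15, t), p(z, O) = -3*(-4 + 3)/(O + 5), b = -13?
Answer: -2493449/13 ≈ -1.9180e+5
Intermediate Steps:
p(z, O) = 3/(5 + O) (p(z, O) = -(-3)/(5 + O) = 3/(5 + O))
M(t, f) = 40 - 3/(5 + t)
a(E) = (-13 + E)² (a(E) = (E - 13)² = (-13 + E)²)
M(-18, 217) - a(-425) = (197 + 40*(-18))/(5 - 18) - (-13 - 425)² = (197 - 720)/(-13) - 1*(-438)² = -1/13*(-523) - 1*191844 = 523/13 - 191844 = -2493449/13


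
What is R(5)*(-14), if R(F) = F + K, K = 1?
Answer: -84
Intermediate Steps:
R(F) = 1 + F (R(F) = F + 1 = 1 + F)
R(5)*(-14) = (1 + 5)*(-14) = 6*(-14) = -84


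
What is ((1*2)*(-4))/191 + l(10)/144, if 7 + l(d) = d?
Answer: -193/9168 ≈ -0.021051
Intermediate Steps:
l(d) = -7 + d
((1*2)*(-4))/191 + l(10)/144 = ((1*2)*(-4))/191 + (-7 + 10)/144 = (2*(-4))*(1/191) + 3*(1/144) = -8*1/191 + 1/48 = -8/191 + 1/48 = -193/9168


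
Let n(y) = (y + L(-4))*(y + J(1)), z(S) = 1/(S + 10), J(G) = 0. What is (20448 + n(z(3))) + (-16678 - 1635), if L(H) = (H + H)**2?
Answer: 361648/169 ≈ 2139.9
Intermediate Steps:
L(H) = 4*H**2 (L(H) = (2*H)**2 = 4*H**2)
z(S) = 1/(10 + S)
n(y) = y*(64 + y) (n(y) = (y + 4*(-4)**2)*(y + 0) = (y + 4*16)*y = (y + 64)*y = (64 + y)*y = y*(64 + y))
(20448 + n(z(3))) + (-16678 - 1635) = (20448 + (64 + 1/(10 + 3))/(10 + 3)) + (-16678 - 1635) = (20448 + (64 + 1/13)/13) - 18313 = (20448 + (1/13)*(833/13)) - 18313 = (20448 + 833/169) - 18313 = 3456545/169 - 18313 = 361648/169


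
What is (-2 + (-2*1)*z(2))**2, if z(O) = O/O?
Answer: 16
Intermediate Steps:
z(O) = 1
(-2 + (-2*1)*z(2))**2 = (-2 - 2*1*1)**2 = (-2 - 2*1)**2 = (-2 - 2)**2 = (-4)**2 = 16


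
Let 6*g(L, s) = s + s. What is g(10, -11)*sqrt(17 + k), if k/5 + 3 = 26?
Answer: -22*sqrt(33)/3 ≈ -42.127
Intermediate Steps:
k = 115 (k = -15 + 5*26 = -15 + 130 = 115)
g(L, s) = s/3 (g(L, s) = (s + s)/6 = (2*s)/6 = s/3)
g(10, -11)*sqrt(17 + k) = ((1/3)*(-11))*sqrt(17 + 115) = -22*sqrt(33)/3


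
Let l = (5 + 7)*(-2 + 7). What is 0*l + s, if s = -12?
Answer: -12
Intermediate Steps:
l = 60 (l = 12*5 = 60)
0*l + s = 0*60 - 12 = 0 - 12 = -12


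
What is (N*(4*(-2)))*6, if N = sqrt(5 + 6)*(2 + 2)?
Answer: -192*sqrt(11) ≈ -636.79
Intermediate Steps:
N = 4*sqrt(11) (N = sqrt(11)*4 = 4*sqrt(11) ≈ 13.266)
(N*(4*(-2)))*6 = ((4*sqrt(11))*(4*(-2)))*6 = ((4*sqrt(11))*(-8))*6 = -32*sqrt(11)*6 = -192*sqrt(11)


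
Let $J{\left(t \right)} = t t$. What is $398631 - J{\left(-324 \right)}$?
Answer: $293655$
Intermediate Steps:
$J{\left(t \right)} = t^{2}$
$398631 - J{\left(-324 \right)} = 398631 - \left(-324\right)^{2} = 398631 - 104976 = 293655$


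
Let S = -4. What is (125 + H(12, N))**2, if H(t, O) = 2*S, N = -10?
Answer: 13689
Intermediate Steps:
H(t, O) = -8 (H(t, O) = 2*(-4) = -8)
(125 + H(12, N))**2 = (125 - 8)**2 = 117**2 = 13689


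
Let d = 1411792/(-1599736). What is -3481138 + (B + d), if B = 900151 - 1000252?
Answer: -716129795587/199967 ≈ -3.5812e+6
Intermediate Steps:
d = -176474/199967 (d = 1411792*(-1/1599736) = -176474/199967 ≈ -0.88252)
B = -100101
-3481138 + (B + d) = -3481138 + (-100101 - 176474/199967) = -3481138 - 20017073141/199967 = -716129795587/199967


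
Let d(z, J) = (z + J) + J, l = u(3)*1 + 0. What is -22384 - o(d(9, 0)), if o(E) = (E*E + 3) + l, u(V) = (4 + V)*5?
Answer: -22503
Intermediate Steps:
u(V) = 20 + 5*V
l = 35 (l = (20 + 5*3)*1 + 0 = (20 + 15)*1 + 0 = 35*1 + 0 = 35 + 0 = 35)
d(z, J) = z + 2*J (d(z, J) = (J + z) + J = z + 2*J)
o(E) = 38 + E² (o(E) = (E*E + 3) + 35 = (E² + 3) + 35 = (3 + E²) + 35 = 38 + E²)
-22384 - o(d(9, 0)) = -22384 - (38 + (9 + 2*0)²) = -22384 - (38 + (9 + 0)²) = -22384 - (38 + 9²) = -22384 - (38 + 81) = -22384 - 1*119 = -22384 - 119 = -22503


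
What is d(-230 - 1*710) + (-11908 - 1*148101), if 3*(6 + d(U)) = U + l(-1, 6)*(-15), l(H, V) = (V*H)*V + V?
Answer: -480535/3 ≈ -1.6018e+5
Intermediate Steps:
l(H, V) = V + H*V² (l(H, V) = (H*V)*V + V = H*V² + V = V + H*V²)
d(U) = 144 + U/3 (d(U) = -6 + (U + (6*(1 - 1*6))*(-15))/3 = -6 + (U + (6*(1 - 6))*(-15))/3 = -6 + (U + (6*(-5))*(-15))/3 = -6 + (U - 30*(-15))/3 = -6 + (U + 450)/3 = -6 + (450 + U)/3 = -6 + (150 + U/3) = 144 + U/3)
d(-230 - 1*710) + (-11908 - 1*148101) = (144 + (-230 - 1*710)/3) + (-11908 - 1*148101) = (144 + (-230 - 710)/3) + (-11908 - 148101) = (144 + (⅓)*(-940)) - 160009 = (144 - 940/3) - 160009 = -508/3 - 160009 = -480535/3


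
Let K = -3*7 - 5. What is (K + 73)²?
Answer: 2209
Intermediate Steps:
K = -26 (K = -21 - 5 = -26)
(K + 73)² = (-26 + 73)² = 47² = 2209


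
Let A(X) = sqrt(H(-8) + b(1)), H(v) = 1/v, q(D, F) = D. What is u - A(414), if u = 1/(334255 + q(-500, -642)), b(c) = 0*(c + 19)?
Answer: 1/333755 - I*sqrt(2)/4 ≈ 2.9962e-6 - 0.35355*I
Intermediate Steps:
b(c) = 0 (b(c) = 0*(19 + c) = 0)
A(X) = I*sqrt(2)/4 (A(X) = sqrt(1/(-8) + 0) = sqrt(-1/8 + 0) = sqrt(-1/8) = I*sqrt(2)/4)
u = 1/333755 (u = 1/(334255 - 500) = 1/333755 ≈ 2.9962e-6)
u - A(414) = 1/333755 - I*sqrt(2)/4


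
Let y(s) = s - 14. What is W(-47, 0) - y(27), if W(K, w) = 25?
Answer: 12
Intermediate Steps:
y(s) = -14 + s
W(-47, 0) - y(27) = 25 - (-14 + 27) = 25 - 1*13 = 25 - 13 = 12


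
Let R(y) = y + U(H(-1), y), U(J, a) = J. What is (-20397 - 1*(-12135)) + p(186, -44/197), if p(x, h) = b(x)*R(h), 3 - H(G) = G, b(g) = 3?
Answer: -1625382/197 ≈ -8250.7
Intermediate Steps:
H(G) = 3 - G
R(y) = 4 + y (R(y) = y + (3 - 1*(-1)) = y + (3 + 1) = y + 4 = 4 + y)
p(x, h) = 12 + 3*h (p(x, h) = 3*(4 + h) = 12 + 3*h)
(-20397 - 1*(-12135)) + p(186, -44/197) = (-20397 - 1*(-12135)) + (12 + 3*(-44/197)) = (-20397 + 12135) + (12 + 3*(-44*1/197)) = -8262 + (12 + 3*(-44/197)) = -8262 + (12 - 132/197) = -8262 + 2232/197 = -1625382/197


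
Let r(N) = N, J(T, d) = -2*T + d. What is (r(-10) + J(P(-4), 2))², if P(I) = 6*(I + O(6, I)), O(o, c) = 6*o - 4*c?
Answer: 341056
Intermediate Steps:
O(o, c) = -4*c + 6*o
P(I) = 216 - 18*I (P(I) = 6*(I + (-4*I + 6*6)) = 6*(I + (-4*I + 36)) = 6*(I + (36 - 4*I)) = 6*(36 - 3*I) = 216 - 18*I)
J(T, d) = d - 2*T
(r(-10) + J(P(-4), 2))² = (-10 + (2 - 2*(216 - 18*(-4))))² = (-10 + (2 - 2*(216 + 72)))² = (-10 + (2 - 2*288))² = (-10 + (2 - 576))² = (-10 - 574)² = (-584)² = 341056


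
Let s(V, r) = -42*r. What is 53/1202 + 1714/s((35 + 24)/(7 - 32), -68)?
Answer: 552899/858228 ≈ 0.64423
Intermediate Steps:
53/1202 + 1714/s((35 + 24)/(7 - 32), -68) = 53/1202 + 1714/((-42*(-68))) = 53*(1/1202) + 1714/2856 = 53/1202 + 1714*(1/2856) = 53/1202 + 857/1428 = 552899/858228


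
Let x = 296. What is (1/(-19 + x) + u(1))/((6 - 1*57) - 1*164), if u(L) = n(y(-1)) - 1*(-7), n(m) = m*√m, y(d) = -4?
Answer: -388/11911 + 8*I/215 ≈ -0.032575 + 0.037209*I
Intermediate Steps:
n(m) = m^(3/2)
u(L) = 7 - 8*I (u(L) = (-4)^(3/2) - 1*(-7) = -8*I + 7 = 7 - 8*I)
(1/(-19 + x) + u(1))/((6 - 1*57) - 1*164) = (1/(-19 + 296) + (7 - 8*I))/((6 - 1*57) - 1*164) = (1/277 + (7 - 8*I))/((6 - 57) - 164) = (1/277 + (7 - 8*I))/(-51 - 164) = (1940/277 - 8*I)/(-215) = (1940/277 - 8*I)*(-1/215) = -388/11911 + 8*I/215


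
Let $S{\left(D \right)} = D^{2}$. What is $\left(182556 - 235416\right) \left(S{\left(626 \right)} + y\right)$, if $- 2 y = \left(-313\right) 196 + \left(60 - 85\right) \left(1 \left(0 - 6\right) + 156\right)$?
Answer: $-22435105500$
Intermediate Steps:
$y = 32549$ ($y = - \frac{\left(-313\right) 196 + \left(60 - 85\right) \left(1 \left(0 - 6\right) + 156\right)}{2} = - \frac{-61348 - 25 \left(1 \left(-6\right) + 156\right)}{2} = - \frac{-61348 - 25 \left(-6 + 156\right)}{2} = - \frac{-61348 - 3750}{2} = \left(- \frac{1}{2}\right) \left(-65098\right) = 32549$)
$\left(182556 - 235416\right) \left(S{\left(626 \right)} + y\right) = \left(182556 - 235416\right) \left(626^{2} + 32549\right) = - 52860 \left(391876 + 32549\right) = \left(-52860\right) 424425 = -22435105500$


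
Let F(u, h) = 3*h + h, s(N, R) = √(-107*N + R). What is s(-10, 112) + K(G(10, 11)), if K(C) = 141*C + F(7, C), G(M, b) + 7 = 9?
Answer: 290 + √1182 ≈ 324.38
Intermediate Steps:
G(M, b) = 2 (G(M, b) = -7 + 9 = 2)
s(N, R) = √(R - 107*N)
F(u, h) = 4*h
K(C) = 145*C (K(C) = 141*C + 4*C = 145*C)
s(-10, 112) + K(G(10, 11)) = √(112 - 107*(-10)) + 145*2 = √(112 + 1070) + 290 = √1182 + 290 = 290 + √1182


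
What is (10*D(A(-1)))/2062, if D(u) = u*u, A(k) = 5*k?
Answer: 125/1031 ≈ 0.12124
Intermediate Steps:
D(u) = u²
(10*D(A(-1)))/2062 = (10*(5*(-1))²)/2062 = (10*(-5)²)*(1/2062) = (10*25)*(1/2062) = 250*(1/2062) = 125/1031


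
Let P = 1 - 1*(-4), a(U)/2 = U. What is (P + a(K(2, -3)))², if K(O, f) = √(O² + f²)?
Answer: 77 + 20*√13 ≈ 149.11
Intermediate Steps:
a(U) = 2*U
P = 5 (P = 1 + 4 = 5)
(P + a(K(2, -3)))² = (5 + 2*√(2² + (-3)²))² = (5 + 2*√(4 + 9))² = (5 + 2*√13)²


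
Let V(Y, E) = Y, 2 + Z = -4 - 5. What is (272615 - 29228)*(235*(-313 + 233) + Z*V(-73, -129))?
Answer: -4380235839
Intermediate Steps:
Z = -11 (Z = -2 + (-4 - 5) = -2 - 9 = -11)
(272615 - 29228)*(235*(-313 + 233) + Z*V(-73, -129)) = (272615 - 29228)*(235*(-313 + 233) - 11*(-73)) = 243387*(235*(-80) + 803) = 243387*(-18800 + 803) = 243387*(-17997) = -4380235839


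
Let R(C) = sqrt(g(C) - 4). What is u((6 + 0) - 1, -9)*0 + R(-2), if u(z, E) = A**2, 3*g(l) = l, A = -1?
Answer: I*sqrt(42)/3 ≈ 2.1602*I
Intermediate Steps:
g(l) = l/3
u(z, E) = 1 (u(z, E) = (-1)**2 = 1)
R(C) = sqrt(-4 + C/3) (R(C) = sqrt(C/3 - 4) = sqrt(-4 + C/3))
u((6 + 0) - 1, -9)*0 + R(-2) = 1*0 + sqrt(-36 + 3*(-2))/3 = 0 + sqrt(-36 - 6)/3 = 0 + sqrt(-42)/3 = 0 + (I*sqrt(42))/3 = 0 + I*sqrt(42)/3 = I*sqrt(42)/3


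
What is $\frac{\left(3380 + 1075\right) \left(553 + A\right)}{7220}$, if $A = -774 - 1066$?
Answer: $- \frac{1146717}{1444} \approx -794.13$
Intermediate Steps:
$A = -1840$ ($A = -774 - 1066 = -1840$)
$\frac{\left(3380 + 1075\right) \left(553 + A\right)}{7220} = \frac{\left(3380 + 1075\right) \left(553 - 1840\right)}{7220} = 4455 \left(-1287\right) \frac{1}{7220} = \left(-5733585\right) \frac{1}{7220} = - \frac{1146717}{1444}$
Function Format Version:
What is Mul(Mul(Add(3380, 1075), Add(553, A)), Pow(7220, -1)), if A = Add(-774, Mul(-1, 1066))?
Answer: Rational(-1146717, 1444) ≈ -794.13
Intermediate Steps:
A = -1840 (A = Add(-774, -1066) = -1840)
Mul(Mul(Add(3380, 1075), Add(553, A)), Pow(7220, -1)) = Mul(Mul(Add(3380, 1075), Add(553, -1840)), Pow(7220, -1)) = Mul(Mul(4455, -1287), Rational(1, 7220)) = Mul(-5733585, Rational(1, 7220)) = Rational(-1146717, 1444)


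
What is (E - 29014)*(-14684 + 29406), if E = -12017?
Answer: -604058382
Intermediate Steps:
(E - 29014)*(-14684 + 29406) = (-12017 - 29014)*(-14684 + 29406) = -41031*14722 = -604058382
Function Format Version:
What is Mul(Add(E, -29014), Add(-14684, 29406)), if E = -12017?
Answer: -604058382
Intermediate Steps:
Mul(Add(E, -29014), Add(-14684, 29406)) = Mul(Add(-12017, -29014), Add(-14684, 29406)) = Mul(-41031, 14722) = -604058382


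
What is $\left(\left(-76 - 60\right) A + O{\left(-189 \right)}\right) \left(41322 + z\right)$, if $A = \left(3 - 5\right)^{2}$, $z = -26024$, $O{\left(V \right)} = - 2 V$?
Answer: $-2539468$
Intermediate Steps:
$A = 4$ ($A = \left(-2\right)^{2} = 4$)
$\left(\left(-76 - 60\right) A + O{\left(-189 \right)}\right) \left(41322 + z\right) = \left(\left(-76 - 60\right) 4 - -378\right) \left(41322 - 26024\right) = \left(\left(-136\right) 4 + 378\right) 15298 = \left(-544 + 378\right) 15298 = \left(-166\right) 15298 = -2539468$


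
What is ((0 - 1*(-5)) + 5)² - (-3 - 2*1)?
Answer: 105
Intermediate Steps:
((0 - 1*(-5)) + 5)² - (-3 - 2*1) = ((0 + 5) + 5)² - (-3 - 2) = (5 + 5)² - 1*(-5) = 10² + 5 = 100 + 5 = 105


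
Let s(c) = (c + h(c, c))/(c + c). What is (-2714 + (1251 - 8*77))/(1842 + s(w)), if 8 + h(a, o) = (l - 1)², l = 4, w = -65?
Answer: -135135/119762 ≈ -1.1284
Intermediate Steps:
h(a, o) = 1 (h(a, o) = -8 + (4 - 1)² = -8 + 3² = -8 + 9 = 1)
s(c) = (1 + c)/(2*c) (s(c) = (c + 1)/(c + c) = (1 + c)/((2*c)) = (1 + c)*(1/(2*c)) = (1 + c)/(2*c))
(-2714 + (1251 - 8*77))/(1842 + s(w)) = (-2714 + (1251 - 8*77))/(1842 + (½)*(1 - 65)/(-65)) = (-2714 + (1251 - 1*616))/(1842 + (½)*(-1/65)*(-64)) = (-2714 + (1251 - 616))/(1842 + 32/65) = (-2714 + 635)/(119762/65) = -2079*65/119762 = -135135/119762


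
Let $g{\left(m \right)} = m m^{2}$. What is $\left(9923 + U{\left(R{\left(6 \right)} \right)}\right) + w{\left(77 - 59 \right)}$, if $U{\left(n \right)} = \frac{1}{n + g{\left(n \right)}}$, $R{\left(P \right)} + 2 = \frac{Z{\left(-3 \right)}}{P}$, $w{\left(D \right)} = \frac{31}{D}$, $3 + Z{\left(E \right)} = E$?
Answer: $\frac{446611}{45} \approx 9924.7$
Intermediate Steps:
$Z{\left(E \right)} = -3 + E$
$R{\left(P \right)} = -2 - \frac{6}{P}$ ($R{\left(P \right)} = -2 + \frac{-3 - 3}{P} = -2 - \frac{6}{P}$)
$g{\left(m \right)} = m^{3}$
$U{\left(n \right)} = \frac{1}{n + n^{3}}$
$\left(9923 + U{\left(R{\left(6 \right)} \right)}\right) + w{\left(77 - 59 \right)} = \left(9923 + \frac{1}{\left(-2 - \frac{6}{6}\right) + \left(-2 - \frac{6}{6}\right)^{3}}\right) + \frac{31}{77 - 59} = \left(9923 + \frac{1}{\left(-2 - 1\right) + \left(-2 - 1\right)^{3}}\right) + \frac{31}{77 - 59} = \left(9923 + \frac{1}{\left(-2 - 1\right) + \left(-2 - 1\right)^{3}}\right) + \frac{31}{18} = \left(9923 + \frac{1}{-3 + \left(-3\right)^{3}}\right) + 31 \cdot \frac{1}{18} = \left(9923 + \frac{1}{-3 - 27}\right) + \frac{31}{18} = \left(9923 + \frac{1}{-30}\right) + \frac{31}{18} = \left(9923 - \frac{1}{30}\right) + \frac{31}{18} = \frac{297689}{30} + \frac{31}{18} = \frac{446611}{45}$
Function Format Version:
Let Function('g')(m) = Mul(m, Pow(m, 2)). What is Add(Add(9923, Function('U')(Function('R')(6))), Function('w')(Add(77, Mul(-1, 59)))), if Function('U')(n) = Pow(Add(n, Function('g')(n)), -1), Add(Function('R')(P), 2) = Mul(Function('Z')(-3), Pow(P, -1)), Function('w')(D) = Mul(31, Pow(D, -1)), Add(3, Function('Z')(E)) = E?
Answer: Rational(446611, 45) ≈ 9924.7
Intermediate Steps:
Function('Z')(E) = Add(-3, E)
Function('R')(P) = Add(-2, Mul(-6, Pow(P, -1))) (Function('R')(P) = Add(-2, Mul(Add(-3, -3), Pow(P, -1))) = Add(-2, Mul(-6, Pow(P, -1))))
Function('g')(m) = Pow(m, 3)
Function('U')(n) = Pow(Add(n, Pow(n, 3)), -1)
Add(Add(9923, Function('U')(Function('R')(6))), Function('w')(Add(77, Mul(-1, 59)))) = Add(Add(9923, Pow(Add(Add(-2, Mul(-6, Pow(6, -1))), Pow(Add(-2, Mul(-6, Pow(6, -1))), 3)), -1)), Mul(31, Pow(Add(77, Mul(-1, 59)), -1))) = Add(Add(9923, Pow(Add(Add(-2, Mul(-6, Rational(1, 6))), Pow(Add(-2, Mul(-6, Rational(1, 6))), 3)), -1)), Mul(31, Pow(Add(77, -59), -1))) = Add(Add(9923, Pow(Add(Add(-2, -1), Pow(Add(-2, -1), 3)), -1)), Mul(31, Pow(18, -1))) = Add(Add(9923, Pow(Add(-3, Pow(-3, 3)), -1)), Mul(31, Rational(1, 18))) = Add(Add(9923, Pow(Add(-3, -27), -1)), Rational(31, 18)) = Add(Add(9923, Pow(-30, -1)), Rational(31, 18)) = Add(Add(9923, Rational(-1, 30)), Rational(31, 18)) = Add(Rational(297689, 30), Rational(31, 18)) = Rational(446611, 45)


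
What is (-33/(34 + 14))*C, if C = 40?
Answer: -55/2 ≈ -27.500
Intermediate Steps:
(-33/(34 + 14))*C = -33/(34 + 14)*40 = -33/48*40 = -33*1/48*40 = -11/16*40 = -55/2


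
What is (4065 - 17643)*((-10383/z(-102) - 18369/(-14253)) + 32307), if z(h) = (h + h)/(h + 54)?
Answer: -32751833630184/80767 ≈ -4.0551e+8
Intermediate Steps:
z(h) = 2*h/(54 + h) (z(h) = (2*h)/(54 + h) = 2*h/(54 + h))
(4065 - 17643)*((-10383/z(-102) - 18369/(-14253)) + 32307) = (4065 - 17643)*((-10383/(2*(-102)/(54 - 102)) - 18369/(-14253)) + 32307) = -13578*((-10383/(2*(-102)/(-48)) - 18369*(-1/14253)) + 32307) = -13578*((-10383/(2*(-102)*(-1/48)) + 6123/4751) + 32307) = -13578*((-10383/17/4 + 6123/4751) + 32307) = -13578*((-10383*4/17 + 6123/4751) + 32307) = -13578*((-41532/17 + 6123/4751) + 32307) = -13578*(-197214441/80767 + 32307) = -13578*2412125028/80767 = -32751833630184/80767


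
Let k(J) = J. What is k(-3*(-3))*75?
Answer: 675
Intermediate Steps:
k(-3*(-3))*75 = -3*(-3)*75 = 9*75 = 675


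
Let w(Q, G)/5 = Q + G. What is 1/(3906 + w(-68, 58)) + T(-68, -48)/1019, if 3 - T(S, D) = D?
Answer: 197675/3929264 ≈ 0.050308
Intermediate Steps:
T(S, D) = 3 - D
w(Q, G) = 5*G + 5*Q (w(Q, G) = 5*(Q + G) = 5*(G + Q) = 5*G + 5*Q)
1/(3906 + w(-68, 58)) + T(-68, -48)/1019 = 1/(3906 + (5*58 + 5*(-68))) + (3 - 1*(-48))/1019 = 1/(3906 + (290 - 340)) + (3 + 48)*(1/1019) = 1/(3906 - 50) + 51*(1/1019) = 1/3856 + 51/1019 = 197675/3929264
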